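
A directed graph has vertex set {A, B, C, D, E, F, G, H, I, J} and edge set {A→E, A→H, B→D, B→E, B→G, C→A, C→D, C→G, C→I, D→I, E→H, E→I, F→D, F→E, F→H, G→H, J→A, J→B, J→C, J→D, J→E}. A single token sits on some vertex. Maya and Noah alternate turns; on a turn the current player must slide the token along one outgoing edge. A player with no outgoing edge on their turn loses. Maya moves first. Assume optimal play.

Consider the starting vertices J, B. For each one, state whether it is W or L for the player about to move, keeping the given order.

Compute win/loss labels from the base case upward. A position with no move is L. Any other position is W if it can reach an L in one move, else L.
Every edge goes from a vertex to one that appears earlier in the order H, I, E, G, D, A, B, F, C, J, so processing vertices in that order labels each vertex after all of its successors.
H: no outgoing edge → L
I: no outgoing edge → L
E: reaches L-position I → W
G: reaches L-position H → W
D: reaches L-position I → W
A: reaches L-position H → W
B: only reaches D(W), G(W), E(W), all W → L
F: reaches L-position H → W
C: reaches L-position I → W
J: reaches L-position B → W

J: W, B: L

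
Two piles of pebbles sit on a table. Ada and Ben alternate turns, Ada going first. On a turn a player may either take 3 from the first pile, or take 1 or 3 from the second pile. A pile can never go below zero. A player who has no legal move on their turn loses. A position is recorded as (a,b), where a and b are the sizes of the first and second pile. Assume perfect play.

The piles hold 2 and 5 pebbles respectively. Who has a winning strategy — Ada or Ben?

Classify positions by backward induction: terminal positions (no move available) are L. From any other position, the mover wins iff some move reaches an L.
No move ever increases a pile, so every position that can arise here has a ≤ 2 and b ≤ 5; it is enough to label the cells with 0 ≤ a ≤ 2 and 0 ≤ b ≤ 5.
Every move lowers a or b (never raises either), so fill the grid row by row in increasing a, and left to right within a row: each cell's successors are then already labelled.
      b=0  b=1  b=2  b=3  b=4  b=5
a=0:    L    W    L    W    L    W
a=1:    L    W    L    W    L    W
a=2:    L    W    L    W    L    W
Cells with no legal move (terminal, hence L): (0,0), (1,0), (2,0).
The remaining L cells, each justified by listing all of its moves:
(0,2): →(0,1)(W) only, which is W, so L
(0,4): →(0,3)(W), (0,1)(W) — all W, so L
(1,2): →(1,1)(W) only, which is W, so L
(1,4): →(1,3)(W), (1,1)(W) — all W, so L
(2,2): →(2,1)(W) only, which is W, so L
(2,4): →(2,3)(W), (2,1)(W) — all W, so L
Every other cell has at least one move into one of the L cells above, so it is W.
From (2,5) Ada can move to (2,4), reaching an L position.

Ada wins.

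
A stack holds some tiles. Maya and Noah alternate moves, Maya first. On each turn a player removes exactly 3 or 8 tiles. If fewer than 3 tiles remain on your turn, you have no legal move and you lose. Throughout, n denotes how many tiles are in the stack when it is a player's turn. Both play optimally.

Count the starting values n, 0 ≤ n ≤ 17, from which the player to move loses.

Positions with no move are L. A position that does have a move is losing for the player to move precisely when every available move leads to a winning position for the opponent. Fill in the labels:
n=0: no move → L
n=1: no move → L
n=2: no move → L
n=3: W (go to 0, an L position)
n=4: W (go to 1, an L position)
n=5: W (go to 2, an L position)
n=6: L (sole option 3(W) is W)
n=7: L (sole option 4(W) is W)
n=8: W (go to 0, an L position)
n=9: W (go to 6, an L position)
n=10: W (go to 7, an L position)
n=11: L (options 8(W), 3(W) are all W)
n=12: L (options 9(W), 4(W) are all W)
n=13: L (options 10(W), 5(W) are all W)
n=14: W (go to 11, an L position)
n=15: W (go to 12, an L position)
n=16: W (go to 13, an L position)
n=17: L (options 14(W), 9(W) are all W)
L entries with 0 ≤ n ≤ 17: n = 0, 1, 2, 6, 7, 11, 12, 13, 17; that makes 9.

9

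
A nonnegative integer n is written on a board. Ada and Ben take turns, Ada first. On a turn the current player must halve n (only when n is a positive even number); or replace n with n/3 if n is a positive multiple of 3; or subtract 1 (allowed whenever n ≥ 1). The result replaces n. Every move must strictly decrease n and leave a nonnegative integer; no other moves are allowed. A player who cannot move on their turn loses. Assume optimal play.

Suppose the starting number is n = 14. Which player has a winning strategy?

Compute win/loss labels from the base case upward. A position with no move is L. Any other position is W if it can reach an L in one move, else L.
n=0: no move → L
n=1: can move to 0, which is L ⇒ W
n=2: the only move is to 1(W), a W ⇒ L
n=3: can move to 2, which is L ⇒ W
n=4: can move to 2, which is L ⇒ W
n=5: the only move is to 4(W), a W ⇒ L
n=6: can move to 2, which is L ⇒ W
n=7: the only move is to 6(W), a W ⇒ L
n=8: can move to 7, which is L ⇒ W
n=9: moves to 3(W), 8(W); every one is W ⇒ L
n=10: can move to 5, which is L ⇒ W
n=11: the only move is to 10(W), a W ⇒ L
n=12: can move to 11, which is L ⇒ W
n=13: the only move is to 12(W), a W ⇒ L
n=14: can move to 7, which is L ⇒ W
From 14 Ada can move to 7, reaching an L position.

Ada wins.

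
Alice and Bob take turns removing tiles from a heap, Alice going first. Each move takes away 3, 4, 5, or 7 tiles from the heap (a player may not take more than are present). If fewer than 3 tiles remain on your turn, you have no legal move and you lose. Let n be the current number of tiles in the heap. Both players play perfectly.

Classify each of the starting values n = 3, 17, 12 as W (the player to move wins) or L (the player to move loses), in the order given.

Work bottom-up. With no move the player to move loses. Otherwise the position is W if at least one move leads to an L position for the opponent, and L if every move leads to a W.
n=0: no move → L
n=1: no move → L
n=2: no move → L
n=3: reaches L-position 0 → W
n=4: reaches L-position 1 → W
n=5: reaches L-position 2 → W
n=6: reaches L-position 2 → W
n=7: reaches L-position 2 → W
n=8: reaches L-position 1 → W
n=9: reaches L-position 2 → W
n=10: only reaches 7(W), 6(W), 5(W), 3(W), all W → L
n=11: only reaches 8(W), 7(W), 6(W), 4(W), all W → L
n=12: only reaches 9(W), 8(W), 7(W), 5(W), all W → L
n=13: reaches L-position 10 → W
n=14: reaches L-position 11 → W
n=15: reaches L-position 12 → W
n=16: reaches L-position 12 → W
n=17: reaches L-position 12 → W

3: W, 17: W, 12: L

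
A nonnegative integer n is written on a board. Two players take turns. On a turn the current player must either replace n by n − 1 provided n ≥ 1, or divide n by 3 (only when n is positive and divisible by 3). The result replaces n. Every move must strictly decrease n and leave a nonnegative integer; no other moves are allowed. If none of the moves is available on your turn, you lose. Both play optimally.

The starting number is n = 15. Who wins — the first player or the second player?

Classify positions by backward induction: terminal positions (no move available) are L. From any other position, the mover wins iff some move reaches an L.
n=0: no move → L
n=1: reaches L-position 0 → W
n=2: only reaches 1(W), which is W → L
n=3: reaches L-position 2 → W
n=4: only reaches 3(W), which is W → L
n=5: reaches L-position 4 → W
n=6: reaches L-position 2 → W
n=7: only reaches 6(W), which is W → L
n=8: reaches L-position 7 → W
n=9: only reaches 3(W), 8(W), all W → L
n=10: reaches L-position 9 → W
n=11: only reaches 10(W), which is W → L
n=12: reaches L-position 4 → W
n=13: only reaches 12(W), which is W → L
n=14: reaches L-position 13 → W
n=15: only reaches 5(W), 14(W), all W → L
Every move from 15 reaches a W position, so the mover loses.

The second player wins.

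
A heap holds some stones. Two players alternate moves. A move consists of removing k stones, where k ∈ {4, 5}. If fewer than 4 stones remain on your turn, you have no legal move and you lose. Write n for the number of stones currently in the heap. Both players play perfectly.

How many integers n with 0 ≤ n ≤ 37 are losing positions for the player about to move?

18

Build the W/L table. Terminal = L. A non-terminal position is W if it has a move to some L; otherwise it is L.
n=0: no move → L
n=1: no move → L
n=2: no move → L
n=3: no move → L
n=4: →0(L), so W
n=5: →1(L), so W
n=6: →2(L), so W
n=7: →3(L), so W
n=8: →3(L), so W
n=9: →5(W), 4(W) — all W, so L
n=10: →6(W), 5(W) — all W, so L
n=11: →7(W), 6(W) — all W, so L
n=12: →8(W), 7(W) — all W, so L
n=13: →9(L), so W
n=14: →10(L), so W
n=15: →11(L), so W
n=16: →12(L), so W
n=17: →12(L), so W
n=18: →14(W), 13(W) — all W, so L
n=19: →15(W), 14(W) — all W, so L
n=20: →16(W), 15(W) — all W, so L
n=21: →17(W), 16(W) — all W, so L
n=22: →18(L), so W
n=23: →19(L), so W
n=24: →20(L), so W
n=25: →21(L), so W
n=26: →21(L), so W
n=27: →23(W), 22(W) — all W, so L
n=28: →24(W), 23(W) — all W, so L
n=29: →25(W), 24(W) — all W, so L
n=30: →26(W), 25(W) — all W, so L
n=31: →27(L), so W
n=32: →28(L), so W
n=33: →29(L), so W
n=34: →30(L), so W
n=35: →30(L), so W
n=36: →32(W), 31(W) — all W, so L
n=37: →33(W), 32(W) — all W, so L
L entries with 0 ≤ n ≤ 37: n = 0, 1, 2, 3, 9, 10, 11, 12, 18, 19, 20, 21, 27, 28, 29, 30, 36, 37; that makes 18.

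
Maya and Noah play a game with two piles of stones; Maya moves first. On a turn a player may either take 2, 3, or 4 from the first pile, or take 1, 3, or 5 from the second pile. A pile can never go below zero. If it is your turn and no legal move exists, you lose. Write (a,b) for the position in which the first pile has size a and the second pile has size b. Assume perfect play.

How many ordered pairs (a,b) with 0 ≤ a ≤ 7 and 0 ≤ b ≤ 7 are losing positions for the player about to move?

Compute win/loss labels from the base case upward. A position with no move is L. Any other position is W if it can reach an L in one move, else L.
Every move lowers a or b (never raises either), so fill the grid row by row in increasing a, and left to right within a row: each cell's successors are then already labelled.
      b=0  b=1  b=2  b=3  b=4  b=5  b=6  b=7
a=0:    L    W    L    W    L    W    L    W
a=1:    L    W    L    W    L    W    L    W
a=2:    W    L    W    L    W    L    W    L
a=3:    W    L    W    L    W    L    W    L
a=4:    W    W    W    W    W    W    W    W
a=5:    W    W    W    W    W    W    W    W
a=6:    L    W    L    W    L    W    L    W
a=7:    L    W    L    W    L    W    L    W
Cells with no legal move (terminal, hence L): (0,0), (1,0).
The remaining L cells, each justified by listing all of its moves:
(0,2): the only move is to (0,1)(W), a W ⇒ L
(0,4): moves to (0,3)(W), (0,1)(W); every one is W ⇒ L
(0,6): moves to (0,5)(W), (0,3)(W), (0,1)(W); every one is W ⇒ L
(1,2): the only move is to (1,1)(W), a W ⇒ L
(1,4): moves to (1,3)(W), (1,1)(W); every one is W ⇒ L
(1,6): moves to (1,5)(W), (1,3)(W), (1,1)(W); every one is W ⇒ L
(2,1): moves to (0,1)(W), (2,0)(W); every one is W ⇒ L
(2,3): moves to (0,3)(W), (2,2)(W), (2,0)(W); every one is W ⇒ L
(2,5): moves to (0,5)(W), (2,4)(W), (2,2)(W), (2,0)(W); every one is W ⇒ L
(2,7): moves to (0,7)(W), (2,6)(W), (2,4)(W), (2,2)(W); every one is W ⇒ L
(3,1): moves to (1,1)(W), (0,1)(W), (3,0)(W); every one is W ⇒ L
(3,3): moves to (1,3)(W), (0,3)(W), (3,2)(W), (3,0)(W); every one is W ⇒ L
(3,5): moves to (1,5)(W), (0,5)(W), (3,4)(W), (3,2)(W), (3,0)(W); every one is W ⇒ L
(3,7): moves to (1,7)(W), (0,7)(W), (3,6)(W), (3,4)(W), (3,2)(W); every one is W ⇒ L
(6,0): moves to (4,0)(W), (3,0)(W), (2,0)(W); every one is W ⇒ L
(6,2): moves to (4,2)(W), (3,2)(W), (2,2)(W), (6,1)(W); every one is W ⇒ L
(6,4): moves to (4,4)(W), (3,4)(W), (2,4)(W), (6,3)(W), (6,1)(W); every one is W ⇒ L
(6,6): moves to (4,6)(W), (3,6)(W), (2,6)(W), (6,5)(W), (6,3)(W), (6,1)(W); every one is W ⇒ L
(7,0): moves to (5,0)(W), (4,0)(W), (3,0)(W); every one is W ⇒ L
(7,2): moves to (5,2)(W), (4,2)(W), (3,2)(W), (7,1)(W); every one is W ⇒ L
(7,4): moves to (5,4)(W), (4,4)(W), (3,4)(W), (7,3)(W), (7,1)(W); every one is W ⇒ L
(7,6): moves to (5,6)(W), (4,6)(W), (3,6)(W), (7,5)(W), (7,3)(W), (7,1)(W); every one is W ⇒ L
Every other cell has at least one move into one of the L cells above, so it is W.
L cells per row: a=0: 4, a=1: 4, a=2: 4, a=3: 4, a=4: 0, a=5: 0, a=6: 4, a=7: 4; total 24.

24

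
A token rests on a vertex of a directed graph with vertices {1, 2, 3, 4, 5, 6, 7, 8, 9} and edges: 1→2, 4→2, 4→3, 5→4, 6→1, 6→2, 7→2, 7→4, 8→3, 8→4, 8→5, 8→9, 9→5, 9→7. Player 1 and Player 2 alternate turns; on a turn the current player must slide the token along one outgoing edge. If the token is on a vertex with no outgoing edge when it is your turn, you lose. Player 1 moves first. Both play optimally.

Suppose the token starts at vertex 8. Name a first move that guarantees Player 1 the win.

Classify positions by backward induction: terminal positions (no move available) are L. From any other position, the mover wins iff some move reaches an L.
Every edge goes from a vertex to one that appears earlier in the order 3, 2, 4, 7, 5, 9, 1, 6, 8, so processing vertices in that order labels each vertex after all of its successors.
3: no outgoing edge → L
2: no outgoing edge → L
4: can move to 2, which is L ⇒ W
7: can move to 2, which is L ⇒ W
5: the only move is to 4(W), a W ⇒ L
9: can move to 5, which is L ⇒ W
1: can move to 2, which is L ⇒ W
6: can move to 2, which is L ⇒ W
8: can move to 5, which is L ⇒ W
From 8, the L positions reachable in one move are: 5, 3. Any move reaching one of these is winning.

Move to 5.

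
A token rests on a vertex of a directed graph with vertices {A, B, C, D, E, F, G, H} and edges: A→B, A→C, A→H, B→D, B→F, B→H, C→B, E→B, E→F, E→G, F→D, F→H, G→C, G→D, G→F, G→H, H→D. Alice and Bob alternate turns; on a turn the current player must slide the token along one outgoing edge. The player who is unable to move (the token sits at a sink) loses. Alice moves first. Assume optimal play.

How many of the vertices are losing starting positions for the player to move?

Positions with no move are L. A position that does have a move is losing for the player to move precisely when every available move leads to a winning position for the opponent. Fill in the labels:
Every edge goes from a vertex to one that appears earlier in the order D, H, F, B, C, A, G, E, so processing vertices in that order labels each vertex after all of its successors.
D: no outgoing edge → L
H: reaches L-position D → W
F: reaches L-position D → W
B: reaches L-position D → W
C: only reaches B(W), which is W → L
A: reaches L-position C → W
G: reaches L-position C → W
E: only reaches G(W), B(W), F(W), all W → L
The L vertices are C, D, E; that is 3 in all.

3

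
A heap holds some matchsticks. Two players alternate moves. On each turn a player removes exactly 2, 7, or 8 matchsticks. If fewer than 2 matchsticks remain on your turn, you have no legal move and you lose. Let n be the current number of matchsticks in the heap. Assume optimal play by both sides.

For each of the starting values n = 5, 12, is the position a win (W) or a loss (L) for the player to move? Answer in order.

5: L, 12: W

Work bottom-up. With no move the player to move loses. Otherwise the position is W if at least one move leads to an L position for the opponent, and L if every move leads to a W.
n=0: no move → L
n=1: no move → L
n=2: can move to 0, which is L ⇒ W
n=3: can move to 1, which is L ⇒ W
n=4: the only move is to 2(W), a W ⇒ L
n=5: the only move is to 3(W), a W ⇒ L
n=6: can move to 4, which is L ⇒ W
n=7: can move to 5, which is L ⇒ W
n=8: can move to 1, which is L ⇒ W
n=9: can move to 1, which is L ⇒ W
n=10: moves to 8(W), 3(W), 2(W); every one is W ⇒ L
n=11: can move to 4, which is L ⇒ W
n=12: can move to 10, which is L ⇒ W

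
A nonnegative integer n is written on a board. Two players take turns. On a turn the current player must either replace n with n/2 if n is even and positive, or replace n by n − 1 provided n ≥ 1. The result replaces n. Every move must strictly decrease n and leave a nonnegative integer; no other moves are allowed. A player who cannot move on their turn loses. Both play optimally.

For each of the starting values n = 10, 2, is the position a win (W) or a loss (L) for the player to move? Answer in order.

10: W, 2: L

Compute win/loss labels from the base case upward. A position with no move is L. Any other position is W if it can reach an L in one move, else L.
n=0: no move → L
n=1: reaches L-position 0 → W
n=2: only reaches 1(W), which is W → L
n=3: reaches L-position 2 → W
n=4: reaches L-position 2 → W
n=5: only reaches 4(W), which is W → L
n=6: reaches L-position 5 → W
n=7: only reaches 6(W), which is W → L
n=8: reaches L-position 7 → W
n=9: only reaches 8(W), which is W → L
n=10: reaches L-position 5 → W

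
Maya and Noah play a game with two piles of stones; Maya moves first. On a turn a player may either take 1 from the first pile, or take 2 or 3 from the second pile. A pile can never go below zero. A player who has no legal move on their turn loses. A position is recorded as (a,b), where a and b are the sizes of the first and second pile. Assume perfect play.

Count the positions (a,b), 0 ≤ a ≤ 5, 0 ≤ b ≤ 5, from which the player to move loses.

Build the W/L table. Terminal = L. A non-terminal position is W if it has a move to some L; otherwise it is L.
Every move lowers a or b (never raises either), so fill the grid row by row in increasing a, and left to right within a row: each cell's successors are then already labelled.
      b=0  b=1  b=2  b=3  b=4  b=5
a=0:    L    L    W    W    W    L
a=1:    W    W    L    L    W    W
a=2:    L    L    W    W    W    L
a=3:    W    W    L    L    W    W
a=4:    L    L    W    W    W    L
a=5:    W    W    L    L    W    W
Cells with no legal move (terminal, hence L): (0,0), (0,1).
The remaining L cells, each justified by listing all of its moves:
(0,5): →(0,3)(W), (0,2)(W) — all W, so L
(1,2): →(0,2)(W), (1,0)(W) — all W, so L
(1,3): →(0,3)(W), (1,1)(W), (1,0)(W) — all W, so L
(2,0): →(1,0)(W) only, which is W, so L
(2,1): →(1,1)(W) only, which is W, so L
(2,5): →(1,5)(W), (2,3)(W), (2,2)(W) — all W, so L
(3,2): →(2,2)(W), (3,0)(W) — all W, so L
(3,3): →(2,3)(W), (3,1)(W), (3,0)(W) — all W, so L
(4,0): →(3,0)(W) only, which is W, so L
(4,1): →(3,1)(W) only, which is W, so L
(4,5): →(3,5)(W), (4,3)(W), (4,2)(W) — all W, so L
(5,2): →(4,2)(W), (5,0)(W) — all W, so L
(5,3): →(4,3)(W), (5,1)(W), (5,0)(W) — all W, so L
Every other cell has at least one move into one of the L cells above, so it is W.
L cells per row: a=0: 3, a=1: 2, a=2: 3, a=3: 2, a=4: 3, a=5: 2; total 15.

15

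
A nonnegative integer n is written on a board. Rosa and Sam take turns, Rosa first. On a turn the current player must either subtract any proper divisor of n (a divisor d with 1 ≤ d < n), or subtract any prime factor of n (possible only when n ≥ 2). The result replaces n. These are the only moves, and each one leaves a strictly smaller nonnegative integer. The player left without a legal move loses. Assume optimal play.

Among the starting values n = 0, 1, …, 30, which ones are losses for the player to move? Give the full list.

Compute win/loss labels from the base case upward. A position with no move is L. Any other position is W if it can reach an L in one move, else L.
n=0: no move → L
n=1: no move → L
n=2: reaches L-position 0 → W
n=3: reaches L-position 0 → W
n=4: only reaches 2(W), 3(W), all W → L
n=5: reaches L-position 0 → W
n=6: reaches L-position 4 → W
n=7: reaches L-position 0 → W
n=8: reaches L-position 4 → W
n=9: only reaches 6(W), 8(W), all W → L
n=10: reaches L-position 9 → W
n=11: reaches L-position 0 → W
n=12: reaches L-position 9 → W
n=13: reaches L-position 0 → W
n=14: only reaches 7(W), 12(W), 13(W), all W → L
n=15: reaches L-position 14 → W
n=16: reaches L-position 14 → W
n=17: reaches L-position 0 → W
n=18: reaches L-position 9 → W
n=19: reaches L-position 0 → W
n=20: only reaches 10(W), 15(W), 16(W), 18(W), 19(W), all W → L
n=21: reaches L-position 14 → W
n=22: reaches L-position 20 → W
n=23: reaches L-position 0 → W
n=24: reaches L-position 20 → W
n=25: reaches L-position 20 → W
n=26: only reaches 13(W), 24(W), 25(W), all W → L
n=27: reaches L-position 26 → W
n=28: reaches L-position 14 → W
n=29: reaches L-position 0 → W
n=30: reaches L-position 20 → W
Reading off the rows marked L gives the requested list; there are 7 such values of n.

0, 1, 4, 9, 14, 20, 26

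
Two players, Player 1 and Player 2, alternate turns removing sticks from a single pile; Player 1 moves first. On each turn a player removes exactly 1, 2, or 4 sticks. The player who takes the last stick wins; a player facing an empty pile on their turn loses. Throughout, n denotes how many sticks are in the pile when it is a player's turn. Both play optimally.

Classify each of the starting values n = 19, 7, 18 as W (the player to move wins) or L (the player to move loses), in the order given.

Label each position W (a win for the player to move) or L (a loss). A position with no legal move is L; any other position is W exactly when some move reaches an L, and L when every move reaches a W.
n=0: no move → L
n=1: reaches L-position 0 → W
n=2: reaches L-position 0 → W
n=3: only reaches 2(W), 1(W), all W → L
n=4: reaches L-position 3 → W
n=5: reaches L-position 3 → W
n=6: only reaches 5(W), 4(W), 2(W), all W → L
n=7: reaches L-position 6 → W
n=8: reaches L-position 6 → W
n=9: only reaches 8(W), 7(W), 5(W), all W → L
n=10: reaches L-position 9 → W
n=11: reaches L-position 9 → W
n=12: only reaches 11(W), 10(W), 8(W), all W → L
n=13: reaches L-position 12 → W
n=14: reaches L-position 12 → W
n=15: only reaches 14(W), 13(W), 11(W), all W → L
n=16: reaches L-position 15 → W
n=17: reaches L-position 15 → W
n=18: only reaches 17(W), 16(W), 14(W), all W → L
n=19: reaches L-position 18 → W

19: W, 7: W, 18: L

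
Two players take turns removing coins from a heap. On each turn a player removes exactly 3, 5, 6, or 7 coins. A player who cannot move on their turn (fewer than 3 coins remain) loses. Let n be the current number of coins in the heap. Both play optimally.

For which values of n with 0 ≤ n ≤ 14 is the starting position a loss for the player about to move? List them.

0, 1, 2, 10, 11, 12

Compute win/loss labels from the base case upward. A position with no move is L. Any other position is W if it can reach an L in one move, else L.
n=0: no move → L
n=1: no move → L
n=2: no move → L
n=3: →0(L), so W
n=4: →1(L), so W
n=5: →2(L), so W
n=6: →1(L), so W
n=7: →2(L), so W
n=8: →2(L), so W
n=9: →2(L), so W
n=10: →7(W), 5(W), 4(W), 3(W) — all W, so L
n=11: →8(W), 6(W), 5(W), 4(W) — all W, so L
n=12: →9(W), 7(W), 6(W), 5(W) — all W, so L
n=13: →10(L), so W
n=14: →11(L), so W
The losing starting values of n are exactly the entries labelled L in this table (6 of them).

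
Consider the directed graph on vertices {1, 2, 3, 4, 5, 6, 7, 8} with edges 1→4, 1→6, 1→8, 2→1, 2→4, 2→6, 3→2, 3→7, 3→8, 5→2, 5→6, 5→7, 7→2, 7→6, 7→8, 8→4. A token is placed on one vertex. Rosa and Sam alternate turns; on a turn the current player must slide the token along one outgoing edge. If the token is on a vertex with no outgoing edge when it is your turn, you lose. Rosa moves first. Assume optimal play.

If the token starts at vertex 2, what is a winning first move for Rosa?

Label each position W (a win for the player to move) or L (a loss). A position with no legal move is L; any other position is W exactly when some move reaches an L, and L when every move reaches a W.
Every edge goes from a vertex to one that appears earlier in the order 6, 4, 8, 1, 2, 7, 3, 5, so processing vertices in that order labels each vertex after all of its successors.
6: no outgoing edge → L
4: no outgoing edge → L
8: can move to 4, which is L ⇒ W
1: can move to 4, which is L ⇒ W
2: can move to 4, which is L ⇒ W
7: can move to 6, which is L ⇒ W
3: moves to 7(W), 2(W), 8(W); every one is W ⇒ L
5: can move to 6, which is L ⇒ W
From 2, the L positions reachable in one move are: 4, 6. Any move reaching one of these is winning.

Move to 4.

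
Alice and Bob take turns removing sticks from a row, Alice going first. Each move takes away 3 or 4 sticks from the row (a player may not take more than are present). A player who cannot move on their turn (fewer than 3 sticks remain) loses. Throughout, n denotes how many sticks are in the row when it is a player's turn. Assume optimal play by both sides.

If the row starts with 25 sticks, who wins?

Alice wins.

Compute win/loss labels from the base case upward. A position with no move is L. Any other position is W if it can reach an L in one move, else L.
n=0: no move → L
n=1: no move → L
n=2: no move → L
n=3: W (go to 0, an L position)
n=4: W (go to 1, an L position)
n=5: W (go to 2, an L position)
n=6: W (go to 2, an L position)
n=7: L (options 4(W), 3(W) are all W)
n=8: L (options 5(W), 4(W) are all W)
n=9: L (options 6(W), 5(W) are all W)
n=10: W (go to 7, an L position)
n=11: W (go to 8, an L position)
n=12: W (go to 9, an L position)
n=13: W (go to 9, an L position)
n=14: L (options 11(W), 10(W) are all W)
n=15: L (options 12(W), 11(W) are all W)
n=16: L (options 13(W), 12(W) are all W)
n=17: W (go to 14, an L position)
n=18: W (go to 15, an L position)
n=19: W (go to 16, an L position)
n=20: W (go to 16, an L position)
n=21: L (options 18(W), 17(W) are all W)
n=22: L (options 19(W), 18(W) are all W)
n=23: L (options 20(W), 19(W) are all W)
n=24: W (go to 21, an L position)
n=25: W (go to 22, an L position)
From 25 Alice can remove 3, leaving 22, reaching an L position.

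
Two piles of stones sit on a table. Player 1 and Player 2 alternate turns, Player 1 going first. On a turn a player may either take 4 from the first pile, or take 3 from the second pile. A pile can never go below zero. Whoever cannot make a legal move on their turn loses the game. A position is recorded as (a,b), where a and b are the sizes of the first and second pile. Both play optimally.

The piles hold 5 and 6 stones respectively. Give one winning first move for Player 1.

Work bottom-up. With no move the player to move loses. Otherwise the position is W if at least one move leads to an L position for the opponent, and L if every move leads to a W.
No move ever increases a pile, so every position that can arise here has a ≤ 5 and b ≤ 6; it is enough to label the cells with 0 ≤ a ≤ 5 and 0 ≤ b ≤ 6.
Every move lowers a or b (never raises either), so fill the grid row by row in increasing a, and left to right within a row: each cell's successors are then already labelled.
      b=0  b=1  b=2  b=3  b=4  b=5  b=6
a=0:    L    L    L    W    W    W    L
a=1:    L    L    L    W    W    W    L
a=2:    L    L    L    W    W    W    L
a=3:    L    L    L    W    W    W    L
a=4:    W    W    W    L    L    L    W
a=5:    W    W    W    L    L    L    W
Cells with no legal move (terminal, hence L): (0,0), (0,1), (0,2), (1,0), (1,1), (1,2), (2,0), (2,1), (2,2), (3,0), (3,1), (3,2).
The remaining L cells, each justified by listing all of its moves:
(0,6): only reaches (0,3)(W), which is W → L
(1,6): only reaches (1,3)(W), which is W → L
(2,6): only reaches (2,3)(W), which is W → L
(3,6): only reaches (3,3)(W), which is W → L
(4,3): only reaches (0,3)(W), (4,0)(W), all W → L
(4,4): only reaches (0,4)(W), (4,1)(W), all W → L
(4,5): only reaches (0,5)(W), (4,2)(W), all W → L
(5,3): only reaches (1,3)(W), (5,0)(W), all W → L
(5,4): only reaches (1,4)(W), (5,1)(W), all W → L
(5,5): only reaches (1,5)(W), (5,2)(W), all W → L
Every other cell has at least one move into one of the L cells above, so it is W.
From (5,6), the L positions reachable in one move are: (1,6), (5,3). Any move reaching one of these is winning.

Move to (1,6).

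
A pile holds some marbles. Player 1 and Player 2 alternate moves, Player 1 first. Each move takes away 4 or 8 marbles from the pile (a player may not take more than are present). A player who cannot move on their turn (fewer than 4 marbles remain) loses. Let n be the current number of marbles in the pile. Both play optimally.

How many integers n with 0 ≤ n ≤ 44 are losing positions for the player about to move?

16

Work bottom-up. With no move the player to move loses. Otherwise the position is W if at least one move leads to an L position for the opponent, and L if every move leads to a W.
n=0: no move → L
n=1: no move → L
n=2: no move → L
n=3: no move → L
n=4: can move to 0, which is L ⇒ W
n=5: can move to 1, which is L ⇒ W
n=6: can move to 2, which is L ⇒ W
n=7: can move to 3, which is L ⇒ W
n=8: can move to 0, which is L ⇒ W
n=9: can move to 1, which is L ⇒ W
n=10: can move to 2, which is L ⇒ W
n=11: can move to 3, which is L ⇒ W
n=12: moves to 8(W), 4(W); every one is W ⇒ L
n=13: moves to 9(W), 5(W); every one is W ⇒ L
n=14: moves to 10(W), 6(W); every one is W ⇒ L
n=15: moves to 11(W), 7(W); every one is W ⇒ L
n=16: can move to 12, which is L ⇒ W
n=17: can move to 13, which is L ⇒ W
n=18: can move to 14, which is L ⇒ W
n=19: can move to 15, which is L ⇒ W
n=20: can move to 12, which is L ⇒ W
n=21: can move to 13, which is L ⇒ W
n=22: can move to 14, which is L ⇒ W
n=23: can move to 15, which is L ⇒ W
n=24: moves to 20(W), 16(W); every one is W ⇒ L
n=25: moves to 21(W), 17(W); every one is W ⇒ L
n=26: moves to 22(W), 18(W); every one is W ⇒ L
n=27: moves to 23(W), 19(W); every one is W ⇒ L
n=28: can move to 24, which is L ⇒ W
n=29: can move to 25, which is L ⇒ W
n=30: can move to 26, which is L ⇒ W
n=31: can move to 27, which is L ⇒ W
n=32: can move to 24, which is L ⇒ W
n=33: can move to 25, which is L ⇒ W
n=34: can move to 26, which is L ⇒ W
n=35: can move to 27, which is L ⇒ W
n=36: moves to 32(W), 28(W); every one is W ⇒ L
n=37: moves to 33(W), 29(W); every one is W ⇒ L
n=38: moves to 34(W), 30(W); every one is W ⇒ L
n=39: moves to 35(W), 31(W); every one is W ⇒ L
n=40: can move to 36, which is L ⇒ W
n=41: can move to 37, which is L ⇒ W
n=42: can move to 38, which is L ⇒ W
n=43: can move to 39, which is L ⇒ W
n=44: can move to 36, which is L ⇒ W
L entries with 0 ≤ n ≤ 44: n = 0, 1, 2, 3, 12, 13, 14, 15, 24, 25, 26, 27, 36, 37, 38, 39; that makes 16.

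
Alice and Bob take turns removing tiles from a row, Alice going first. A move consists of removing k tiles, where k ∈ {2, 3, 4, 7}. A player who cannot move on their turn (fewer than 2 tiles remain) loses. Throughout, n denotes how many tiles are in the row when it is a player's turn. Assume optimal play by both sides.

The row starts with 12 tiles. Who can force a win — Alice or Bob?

Use the standard recursion: the mover loses at a terminal position; elsewhere, the mover wins exactly when some move hands the opponent an L position.
n=0: no move → L
n=1: no move → L
n=2: →0(L), so W
n=3: →1(L), so W
n=4: →1(L), so W
n=5: →1(L), so W
n=6: →4(W), 3(W), 2(W) — all W, so L
n=7: →0(L), so W
n=8: →6(L), so W
n=9: →6(L), so W
n=10: →6(L), so W
n=11: →9(W), 8(W), 7(W), 4(W) — all W, so L
n=12: →10(W), 9(W), 8(W), 5(W) — all W, so L
Every move from 12 reaches a W position, so the mover loses.

Bob wins.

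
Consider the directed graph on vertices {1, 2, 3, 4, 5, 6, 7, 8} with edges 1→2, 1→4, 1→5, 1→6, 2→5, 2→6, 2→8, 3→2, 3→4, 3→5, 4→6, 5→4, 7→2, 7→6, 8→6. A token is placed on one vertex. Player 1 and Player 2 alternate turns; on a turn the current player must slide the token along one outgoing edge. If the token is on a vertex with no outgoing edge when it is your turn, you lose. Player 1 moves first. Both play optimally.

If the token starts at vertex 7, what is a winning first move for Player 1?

Move to 6.

Work bottom-up. With no move the player to move loses. Otherwise the position is W if at least one move leads to an L position for the opponent, and L if every move leads to a W.
Every edge goes from a vertex to one that appears earlier in the order 6, 4, 8, 5, 2, 3, 7, 1, so processing vertices in that order labels each vertex after all of its successors.
6: no outgoing edge → L
4: →6(L), so W
8: →6(L), so W
5: →4(W) only, which is W, so L
2: →5(L), so W
3: →5(L), so W
7: →6(L), so W
1: →5(L), so W
From 7, the L positions reachable in one move are: 6.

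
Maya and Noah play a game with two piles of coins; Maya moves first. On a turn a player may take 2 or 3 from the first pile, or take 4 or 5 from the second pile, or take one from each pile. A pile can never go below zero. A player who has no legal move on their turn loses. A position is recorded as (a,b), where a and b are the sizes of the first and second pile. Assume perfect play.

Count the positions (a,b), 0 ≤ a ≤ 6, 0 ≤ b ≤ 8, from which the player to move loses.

22

Label each position W (a win for the player to move) or L (a loss). A position with no legal move is L; any other position is W exactly when some move reaches an L, and L when every move reaches a W.
Every move lowers a or b (never raises either), so fill the grid row by row in increasing a, and left to right within a row: each cell's successors are then already labelled.
      b=0  b=1  b=2  b=3  b=4  b=5  b=6  b=7  b=8
a=0:    L    L    L    L    W    W    W    W    W
a=1:    L    W    W    W    W    W    L    L    L
a=2:    W    W    W    W    L    L    L    W    W
a=3:    W    W    W    W    L    W    W    W    W
a=4:    W    L    L    L    W    W    W    W    W
a=5:    L    L    W    W    W    W    W    L    L
a=6:    L    W    W    W    W    W    L    L    W
Cells with no legal move (terminal, hence L): (0,0), (0,1), (0,2), (0,3), (1,0).
The remaining L cells, each justified by listing all of its moves:
(1,6): →(1,2)(W), (1,1)(W), (0,5)(W) — all W, so L
(1,7): →(1,3)(W), (1,2)(W), (0,6)(W) — all W, so L
(1,8): →(1,4)(W), (1,3)(W), (0,7)(W) — all W, so L
(2,4): →(0,4)(W), (2,0)(W), (1,3)(W) — all W, so L
(2,5): →(0,5)(W), (2,1)(W), (2,0)(W), (1,4)(W) — all W, so L
(2,6): →(0,6)(W), (2,2)(W), (2,1)(W), (1,5)(W) — all W, so L
(3,4): →(1,4)(W), (0,4)(W), (3,0)(W), (2,3)(W) — all W, so L
(4,1): →(2,1)(W), (1,1)(W), (3,0)(W) — all W, so L
(4,2): →(2,2)(W), (1,2)(W), (3,1)(W) — all W, so L
(4,3): →(2,3)(W), (1,3)(W), (3,2)(W) — all W, so L
(5,0): →(3,0)(W), (2,0)(W) — all W, so L
(5,1): →(3,1)(W), (2,1)(W), (4,0)(W) — all W, so L
(5,7): →(3,7)(W), (2,7)(W), (5,3)(W), (5,2)(W), (4,6)(W) — all W, so L
(5,8): →(3,8)(W), (2,8)(W), (5,4)(W), (5,3)(W), (4,7)(W) — all W, so L
(6,0): →(4,0)(W), (3,0)(W) — all W, so L
(6,6): →(4,6)(W), (3,6)(W), (6,2)(W), (6,1)(W), (5,5)(W) — all W, so L
(6,7): →(4,7)(W), (3,7)(W), (6,3)(W), (6,2)(W), (5,6)(W) — all W, so L
Every other cell has at least one move into one of the L cells above, so it is W.
L cells per row: a=0: 4, a=1: 4, a=2: 3, a=3: 1, a=4: 3, a=5: 4, a=6: 3; total 22.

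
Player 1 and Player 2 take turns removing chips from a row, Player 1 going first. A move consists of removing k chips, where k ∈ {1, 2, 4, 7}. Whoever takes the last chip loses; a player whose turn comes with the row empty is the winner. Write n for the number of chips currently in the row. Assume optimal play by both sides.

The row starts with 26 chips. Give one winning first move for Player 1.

Remove 1, leaving 25.

Build the W/L table. Terminal = W. A non-terminal position is W if it has a move to some L; otherwise it is L.
n=0: no move; the opponent has just taken the last chip and therefore loses → W
n=1: the only move is to 0(W), a W ⇒ L
n=2: can move to 1, which is L ⇒ W
n=3: can move to 1, which is L ⇒ W
n=4: moves to 3(W), 2(W), 0(W); every one is W ⇒ L
n=5: can move to 4, which is L ⇒ W
n=6: can move to 4, which is L ⇒ W
n=7: moves to 6(W), 5(W), 3(W), 0(W); every one is W ⇒ L
n=8: can move to 7, which is L ⇒ W
n=9: can move to 7, which is L ⇒ W
n=10: moves to 9(W), 8(W), 6(W), 3(W); every one is W ⇒ L
n=11: can move to 10, which is L ⇒ W
n=12: can move to 10, which is L ⇒ W
n=13: moves to 12(W), 11(W), 9(W), 6(W); every one is W ⇒ L
n=14: can move to 13, which is L ⇒ W
n=15: can move to 13, which is L ⇒ W
n=16: moves to 15(W), 14(W), 12(W), 9(W); every one is W ⇒ L
n=17: can move to 16, which is L ⇒ W
n=18: can move to 16, which is L ⇒ W
n=19: moves to 18(W), 17(W), 15(W), 12(W); every one is W ⇒ L
n=20: can move to 19, which is L ⇒ W
n=21: can move to 19, which is L ⇒ W
n=22: moves to 21(W), 20(W), 18(W), 15(W); every one is W ⇒ L
n=23: can move to 22, which is L ⇒ W
n=24: can move to 22, which is L ⇒ W
n=25: moves to 24(W), 23(W), 21(W), 18(W); every one is W ⇒ L
n=26: can move to 25, which is L ⇒ W
From 26, the L positions reachable in one move are: 25, 22, 19. Any move reaching one of these is winning.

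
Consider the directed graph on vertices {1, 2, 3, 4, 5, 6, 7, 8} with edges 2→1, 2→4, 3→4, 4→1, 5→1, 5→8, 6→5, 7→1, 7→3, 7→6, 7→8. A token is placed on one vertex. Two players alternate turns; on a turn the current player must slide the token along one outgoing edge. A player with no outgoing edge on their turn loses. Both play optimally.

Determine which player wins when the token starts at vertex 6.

Work bottom-up. With no move the player to move loses. Otherwise the position is W if at least one move leads to an L position for the opponent, and L if every move leads to a W.
Every edge goes from a vertex to one that appears earlier in the order 1, 8, 4, 3, 5, 6, 2, 7, so processing vertices in that order labels each vertex after all of its successors.
1: no outgoing edge → L
8: no outgoing edge → L
4: can move to 1, which is L ⇒ W
3: the only move is to 4(W), a W ⇒ L
5: can move to 8, which is L ⇒ W
6: the only move is to 5(W), a W ⇒ L
2: can move to 1, which is L ⇒ W
7: can move to 6, which is L ⇒ W
The starting position 6 is L: whatever the player to move does, the opponent receives a W position.

The second player wins.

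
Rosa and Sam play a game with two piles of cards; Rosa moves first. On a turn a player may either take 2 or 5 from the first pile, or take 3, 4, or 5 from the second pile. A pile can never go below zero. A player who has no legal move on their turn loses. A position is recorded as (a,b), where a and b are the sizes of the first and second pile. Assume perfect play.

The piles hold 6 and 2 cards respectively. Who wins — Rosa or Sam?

Rosa wins.

Label each position W (a win for the player to move) or L (a loss). A position with no legal move is L; any other position is W exactly when some move reaches an L, and L when every move reaches a W.
No move ever increases a pile, so every position that can arise here has a ≤ 6 and b ≤ 2; it is enough to label the cells with 0 ≤ a ≤ 6 and 0 ≤ b ≤ 2.
Every move lowers a or b (never raises either), so fill the grid row by row in increasing a, and left to right within a row: each cell's successors are then already labelled.
      b=0  b=1  b=2
a=0:    L    L    L
a=1:    L    L    L
a=2:    W    W    W
a=3:    W    W    W
a=4:    L    L    L
a=5:    W    W    W
a=6:    W    W    W
Cells with no legal move (terminal, hence L): (0,0), (0,1), (0,2), (1,0), (1,1), (1,2).
The remaining L cells, each justified by listing all of its moves:
(4,0): →(2,0)(W) only, which is W, so L
(4,1): →(2,1)(W) only, which is W, so L
(4,2): →(2,2)(W) only, which is W, so L
Every other cell has at least one move into one of the L cells above, so it is W.
From (6,2) Rosa can move to (4,2), reaching an L position.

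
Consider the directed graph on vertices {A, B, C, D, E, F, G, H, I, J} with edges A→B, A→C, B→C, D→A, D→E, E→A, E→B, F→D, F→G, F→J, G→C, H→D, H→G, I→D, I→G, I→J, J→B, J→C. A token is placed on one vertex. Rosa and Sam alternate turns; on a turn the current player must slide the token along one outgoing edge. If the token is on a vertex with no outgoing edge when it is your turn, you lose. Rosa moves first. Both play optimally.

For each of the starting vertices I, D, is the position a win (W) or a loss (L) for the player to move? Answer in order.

Classify positions by backward induction: terminal positions (no move available) are L. From any other position, the mover wins iff some move reaches an L.
Every edge goes from a vertex to one that appears earlier in the order C, B, A, G, E, J, D, I, F, H, so processing vertices in that order labels each vertex after all of its successors.
C: no outgoing edge → L
B: reaches L-position C → W
A: reaches L-position C → W
G: reaches L-position C → W
E: only reaches A(W), B(W), all W → L
J: reaches L-position C → W
D: reaches L-position E → W
I: only reaches D(W), J(W), G(W), all W → L
F: only reaches D(W), J(W), G(W), all W → L
H: only reaches D(W), G(W), all W → L

I: L, D: W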